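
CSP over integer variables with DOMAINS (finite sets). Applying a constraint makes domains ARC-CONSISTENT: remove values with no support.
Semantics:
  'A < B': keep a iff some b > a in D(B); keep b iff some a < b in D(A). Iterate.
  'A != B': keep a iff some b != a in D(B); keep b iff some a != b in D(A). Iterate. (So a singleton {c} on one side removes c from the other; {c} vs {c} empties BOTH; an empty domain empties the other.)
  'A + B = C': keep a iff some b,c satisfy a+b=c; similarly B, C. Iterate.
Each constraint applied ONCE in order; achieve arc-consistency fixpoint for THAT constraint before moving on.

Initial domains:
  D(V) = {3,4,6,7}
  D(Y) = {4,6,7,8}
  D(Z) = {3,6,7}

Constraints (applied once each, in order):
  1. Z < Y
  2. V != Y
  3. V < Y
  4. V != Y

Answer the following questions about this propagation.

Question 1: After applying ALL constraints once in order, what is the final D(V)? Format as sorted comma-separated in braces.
Constraint 1 (Z < Y) on D(Z)={3,6,7} D(Y)={4,6,7,8}: no change
Constraint 2 (V != Y) on D(V)={3,4,6,7} D(Y)={4,6,7,8}: no change
Constraint 3 (V < Y) on D(V)={3,4,6,7} D(Y)={4,6,7,8}: no change
Constraint 4 (V != Y) on D(V)={3,4,6,7} D(Y)={4,6,7,8}: no change
So after all 4 constraints: D(V) = {3,4,6,7}

Answer: {3,4,6,7}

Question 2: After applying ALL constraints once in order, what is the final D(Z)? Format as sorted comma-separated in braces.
Constraint 1 (Z < Y) on D(Z)={3,6,7} D(Y)={4,6,7,8}: no change
Constraint 2 (V != Y) on D(V)={3,4,6,7} D(Y)={4,6,7,8}: no change
Constraint 3 (V < Y) on D(V)={3,4,6,7} D(Y)={4,6,7,8}: no change
Constraint 4 (V != Y) on D(V)={3,4,6,7} D(Y)={4,6,7,8}: no change
So after all 4 constraints: D(Z) = {3,6,7}

Answer: {3,6,7}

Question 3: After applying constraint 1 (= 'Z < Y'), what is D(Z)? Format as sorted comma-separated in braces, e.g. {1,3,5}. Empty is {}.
Constraint 1 (Z < Y) on D(Z)={3,6,7} D(Y)={4,6,7,8}: no change
So after constraint 1: D(Z) = {3,6,7}

Answer: {3,6,7}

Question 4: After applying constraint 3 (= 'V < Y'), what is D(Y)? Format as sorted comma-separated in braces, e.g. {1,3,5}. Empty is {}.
Answer: {4,6,7,8}

Derivation:
Constraint 1 (Z < Y) on D(Z)={3,6,7} D(Y)={4,6,7,8}: no change
Constraint 2 (V != Y) on D(V)={3,4,6,7} D(Y)={4,6,7,8}: no change
Constraint 3 (V < Y) on D(V)={3,4,6,7} D(Y)={4,6,7,8}: no change
So after constraint 3: D(Y) = {4,6,7,8}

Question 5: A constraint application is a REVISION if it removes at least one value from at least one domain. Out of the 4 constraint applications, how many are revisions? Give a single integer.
Answer: 0

Derivation:
Constraint 1 (Z < Y) on D(Z)={3,6,7} D(Y)={4,6,7,8}: no change => not a revision
Constraint 2 (V != Y) on D(V)={3,4,6,7} D(Y)={4,6,7,8}: no change => not a revision
Constraint 3 (V < Y) on D(V)={3,4,6,7} D(Y)={4,6,7,8}: no change => not a revision
Constraint 4 (V != Y) on D(V)={3,4,6,7} D(Y)={4,6,7,8}: no change => not a revision
Total revisions = 0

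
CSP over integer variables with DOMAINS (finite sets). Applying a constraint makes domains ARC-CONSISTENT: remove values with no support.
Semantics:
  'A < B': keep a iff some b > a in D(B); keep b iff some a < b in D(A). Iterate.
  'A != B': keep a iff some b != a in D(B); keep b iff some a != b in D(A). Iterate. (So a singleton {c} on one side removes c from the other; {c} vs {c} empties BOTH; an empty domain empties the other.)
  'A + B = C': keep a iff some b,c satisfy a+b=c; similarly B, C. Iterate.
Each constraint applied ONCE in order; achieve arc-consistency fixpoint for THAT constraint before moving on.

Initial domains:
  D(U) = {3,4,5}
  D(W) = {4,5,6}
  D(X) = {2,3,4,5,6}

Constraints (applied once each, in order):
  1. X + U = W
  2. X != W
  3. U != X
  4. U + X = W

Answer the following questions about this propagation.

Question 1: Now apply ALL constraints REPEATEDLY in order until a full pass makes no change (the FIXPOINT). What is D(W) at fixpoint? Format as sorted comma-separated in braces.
Answer: {5,6}

Derivation:
pass 0 (initial): D(W)={4,5,6}
pass 1: U {3,4,5}->{3,4}; W {4,5,6}->{5,6}; X {2,3,4,5,6}->{2,3}
pass 2: no change
Fixpoint after 2 passes: D(W) = {5,6}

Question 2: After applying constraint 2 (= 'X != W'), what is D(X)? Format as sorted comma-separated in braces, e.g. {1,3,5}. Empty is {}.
Answer: {2,3}

Derivation:
Constraint 1 (X + U = W) on D(X)={2,3,4,5,6} D(U)={3,4,5} D(W)={4,5,6}: X {2,3,4,5,6}->{2,3}; U {3,4,5}->{3,4}; W {4,5,6}->{5,6}
Constraint 2 (X != W) on D(X)={2,3} D(W)={5,6}: no change
So after constraint 2: D(X) = {2,3}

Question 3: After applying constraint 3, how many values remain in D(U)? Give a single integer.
Constraint 1 (X + U = W) on D(X)={2,3,4,5,6} D(U)={3,4,5} D(W)={4,5,6}: X {2,3,4,5,6}->{2,3}; U {3,4,5}->{3,4}; W {4,5,6}->{5,6}
Constraint 2 (X != W) on D(X)={2,3} D(W)={5,6}: no change
Constraint 3 (U != X) on D(U)={3,4} D(X)={2,3}: no change
So after constraint 3: D(U)={3,4}, size = 2

Answer: 2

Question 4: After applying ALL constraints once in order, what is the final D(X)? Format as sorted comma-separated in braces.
Answer: {2,3}

Derivation:
Constraint 1 (X + U = W) on D(X)={2,3,4,5,6} D(U)={3,4,5} D(W)={4,5,6}: X {2,3,4,5,6}->{2,3}; U {3,4,5}->{3,4}; W {4,5,6}->{5,6}
Constraint 2 (X != W) on D(X)={2,3} D(W)={5,6}: no change
Constraint 3 (U != X) on D(U)={3,4} D(X)={2,3}: no change
Constraint 4 (U + X = W) on D(U)={3,4} D(X)={2,3} D(W)={5,6}: no change
So after all 4 constraints: D(X) = {2,3}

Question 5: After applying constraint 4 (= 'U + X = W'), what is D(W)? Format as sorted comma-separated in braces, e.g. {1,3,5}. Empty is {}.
Answer: {5,6}

Derivation:
Constraint 1 (X + U = W) on D(X)={2,3,4,5,6} D(U)={3,4,5} D(W)={4,5,6}: X {2,3,4,5,6}->{2,3}; U {3,4,5}->{3,4}; W {4,5,6}->{5,6}
Constraint 2 (X != W) on D(X)={2,3} D(W)={5,6}: no change
Constraint 3 (U != X) on D(U)={3,4} D(X)={2,3}: no change
Constraint 4 (U + X = W) on D(U)={3,4} D(X)={2,3} D(W)={5,6}: no change
So after constraint 4: D(W) = {5,6}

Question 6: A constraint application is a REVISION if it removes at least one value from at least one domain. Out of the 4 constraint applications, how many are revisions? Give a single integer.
Constraint 1 (X + U = W) on D(X)={2,3,4,5,6} D(U)={3,4,5} D(W)={4,5,6}: X {2,3,4,5,6}->{2,3}; U {3,4,5}->{3,4}; W {4,5,6}->{5,6} => REVISION
Constraint 2 (X != W) on D(X)={2,3} D(W)={5,6}: no change => not a revision
Constraint 3 (U != X) on D(U)={3,4} D(X)={2,3}: no change => not a revision
Constraint 4 (U + X = W) on D(U)={3,4} D(X)={2,3} D(W)={5,6}: no change => not a revision
Total revisions = 1

Answer: 1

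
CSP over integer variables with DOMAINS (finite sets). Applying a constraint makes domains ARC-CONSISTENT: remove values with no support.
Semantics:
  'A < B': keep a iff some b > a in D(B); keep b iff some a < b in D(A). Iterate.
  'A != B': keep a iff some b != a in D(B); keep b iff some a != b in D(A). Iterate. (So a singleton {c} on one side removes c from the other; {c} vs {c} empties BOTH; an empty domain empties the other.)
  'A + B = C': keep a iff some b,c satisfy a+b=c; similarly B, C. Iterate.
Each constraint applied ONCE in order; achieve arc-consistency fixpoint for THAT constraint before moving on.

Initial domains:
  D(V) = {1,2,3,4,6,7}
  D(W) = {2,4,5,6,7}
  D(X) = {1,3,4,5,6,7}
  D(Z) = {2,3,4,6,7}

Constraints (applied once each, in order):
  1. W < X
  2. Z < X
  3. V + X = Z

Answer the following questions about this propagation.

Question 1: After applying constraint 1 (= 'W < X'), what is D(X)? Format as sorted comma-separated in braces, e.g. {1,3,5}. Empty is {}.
Answer: {3,4,5,6,7}

Derivation:
Constraint 1 (W < X) on D(W)={2,4,5,6,7} D(X)={1,3,4,5,6,7}: W {2,4,5,6,7}->{2,4,5,6}; X {1,3,4,5,6,7}->{3,4,5,6,7}
So after constraint 1: D(X) = {3,4,5,6,7}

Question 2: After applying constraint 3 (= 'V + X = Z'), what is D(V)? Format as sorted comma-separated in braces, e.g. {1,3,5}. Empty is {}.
Answer: {1,2,3}

Derivation:
Constraint 1 (W < X) on D(W)={2,4,5,6,7} D(X)={1,3,4,5,6,7}: W {2,4,5,6,7}->{2,4,5,6}; X {1,3,4,5,6,7}->{3,4,5,6,7}
Constraint 2 (Z < X) on D(Z)={2,3,4,6,7} D(X)={3,4,5,6,7}: Z {2,3,4,6,7}->{2,3,4,6}
Constraint 3 (V + X = Z) on D(V)={1,2,3,4,6,7} D(X)={3,4,5,6,7} D(Z)={2,3,4,6}: V {1,2,3,4,6,7}->{1,2,3}; X {3,4,5,6,7}->{3,4,5}; Z {2,3,4,6}->{4,6}
So after constraint 3: D(V) = {1,2,3}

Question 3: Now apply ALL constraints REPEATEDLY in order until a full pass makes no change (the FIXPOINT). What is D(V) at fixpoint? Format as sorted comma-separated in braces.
Answer: {}

Derivation:
pass 0 (initial): D(V)={1,2,3,4,6,7}
pass 1: V {1,2,3,4,6,7}->{1,2,3}; W {2,4,5,6,7}->{2,4,5,6}; X {1,3,4,5,6,7}->{3,4,5}; Z {2,3,4,6,7}->{4,6}
pass 2: V {1,2,3}->{}; W {2,4,5,6}->{2,4}; X {3,4,5}->{}; Z {4,6}->{}
pass 3: W {2,4}->{}
pass 4: no change
Fixpoint after 4 passes: D(V) = {}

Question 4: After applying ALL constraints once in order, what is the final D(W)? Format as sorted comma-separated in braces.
Answer: {2,4,5,6}

Derivation:
Constraint 1 (W < X) on D(W)={2,4,5,6,7} D(X)={1,3,4,5,6,7}: W {2,4,5,6,7}->{2,4,5,6}; X {1,3,4,5,6,7}->{3,4,5,6,7}
Constraint 2 (Z < X) on D(Z)={2,3,4,6,7} D(X)={3,4,5,6,7}: Z {2,3,4,6,7}->{2,3,4,6}
Constraint 3 (V + X = Z) on D(V)={1,2,3,4,6,7} D(X)={3,4,5,6,7} D(Z)={2,3,4,6}: V {1,2,3,4,6,7}->{1,2,3}; X {3,4,5,6,7}->{3,4,5}; Z {2,3,4,6}->{4,6}
So after all 3 constraints: D(W) = {2,4,5,6}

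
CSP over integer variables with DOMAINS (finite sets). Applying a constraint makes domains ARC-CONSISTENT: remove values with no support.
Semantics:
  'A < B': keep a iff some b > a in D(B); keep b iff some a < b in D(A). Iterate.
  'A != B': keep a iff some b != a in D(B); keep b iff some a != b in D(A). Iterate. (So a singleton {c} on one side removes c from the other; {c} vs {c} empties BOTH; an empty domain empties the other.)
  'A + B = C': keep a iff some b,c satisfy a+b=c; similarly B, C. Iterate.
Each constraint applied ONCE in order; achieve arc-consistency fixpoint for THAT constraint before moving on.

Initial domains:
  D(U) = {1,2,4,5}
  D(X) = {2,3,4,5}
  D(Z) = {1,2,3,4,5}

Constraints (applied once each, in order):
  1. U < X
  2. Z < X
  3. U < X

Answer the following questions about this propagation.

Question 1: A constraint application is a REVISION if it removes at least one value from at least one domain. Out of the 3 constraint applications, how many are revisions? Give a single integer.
Constraint 1 (U < X) on D(U)={1,2,4,5} D(X)={2,3,4,5}: U {1,2,4,5}->{1,2,4} => REVISION
Constraint 2 (Z < X) on D(Z)={1,2,3,4,5} D(X)={2,3,4,5}: Z {1,2,3,4,5}->{1,2,3,4} => REVISION
Constraint 3 (U < X) on D(U)={1,2,4} D(X)={2,3,4,5}: no change => not a revision
Total revisions = 2

Answer: 2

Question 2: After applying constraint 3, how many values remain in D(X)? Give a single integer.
Answer: 4

Derivation:
Constraint 1 (U < X) on D(U)={1,2,4,5} D(X)={2,3,4,5}: U {1,2,4,5}->{1,2,4}
Constraint 2 (Z < X) on D(Z)={1,2,3,4,5} D(X)={2,3,4,5}: Z {1,2,3,4,5}->{1,2,3,4}
Constraint 3 (U < X) on D(U)={1,2,4} D(X)={2,3,4,5}: no change
So after constraint 3: D(X)={2,3,4,5}, size = 4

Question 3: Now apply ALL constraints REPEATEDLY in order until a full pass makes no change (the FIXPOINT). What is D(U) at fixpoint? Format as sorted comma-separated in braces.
pass 0 (initial): D(U)={1,2,4,5}
pass 1: U {1,2,4,5}->{1,2,4}; Z {1,2,3,4,5}->{1,2,3,4}
pass 2: no change
Fixpoint after 2 passes: D(U) = {1,2,4}

Answer: {1,2,4}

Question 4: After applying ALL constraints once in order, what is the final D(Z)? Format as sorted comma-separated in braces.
Answer: {1,2,3,4}

Derivation:
Constraint 1 (U < X) on D(U)={1,2,4,5} D(X)={2,3,4,5}: U {1,2,4,5}->{1,2,4}
Constraint 2 (Z < X) on D(Z)={1,2,3,4,5} D(X)={2,3,4,5}: Z {1,2,3,4,5}->{1,2,3,4}
Constraint 3 (U < X) on D(U)={1,2,4} D(X)={2,3,4,5}: no change
So after all 3 constraints: D(Z) = {1,2,3,4}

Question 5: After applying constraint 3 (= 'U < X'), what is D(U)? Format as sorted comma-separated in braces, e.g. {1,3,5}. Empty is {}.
Answer: {1,2,4}

Derivation:
Constraint 1 (U < X) on D(U)={1,2,4,5} D(X)={2,3,4,5}: U {1,2,4,5}->{1,2,4}
Constraint 2 (Z < X) on D(Z)={1,2,3,4,5} D(X)={2,3,4,5}: Z {1,2,3,4,5}->{1,2,3,4}
Constraint 3 (U < X) on D(U)={1,2,4} D(X)={2,3,4,5}: no change
So after constraint 3: D(U) = {1,2,4}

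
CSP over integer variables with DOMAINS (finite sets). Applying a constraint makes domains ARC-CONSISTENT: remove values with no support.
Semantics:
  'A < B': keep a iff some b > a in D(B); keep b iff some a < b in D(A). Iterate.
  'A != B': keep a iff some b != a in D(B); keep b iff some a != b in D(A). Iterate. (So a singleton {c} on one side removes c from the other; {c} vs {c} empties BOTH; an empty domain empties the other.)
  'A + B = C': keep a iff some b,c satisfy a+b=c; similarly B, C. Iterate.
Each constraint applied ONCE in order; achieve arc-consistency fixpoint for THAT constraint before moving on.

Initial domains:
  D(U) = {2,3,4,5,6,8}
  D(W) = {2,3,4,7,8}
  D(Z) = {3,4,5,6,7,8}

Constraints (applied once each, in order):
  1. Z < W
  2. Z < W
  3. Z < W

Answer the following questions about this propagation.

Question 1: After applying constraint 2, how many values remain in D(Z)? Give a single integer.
Constraint 1 (Z < W) on D(Z)={3,4,5,6,7,8} D(W)={2,3,4,7,8}: Z {3,4,5,6,7,8}->{3,4,5,6,7}; W {2,3,4,7,8}->{4,7,8}
Constraint 2 (Z < W) on D(Z)={3,4,5,6,7} D(W)={4,7,8}: no change
So after constraint 2: D(Z)={3,4,5,6,7}, size = 5

Answer: 5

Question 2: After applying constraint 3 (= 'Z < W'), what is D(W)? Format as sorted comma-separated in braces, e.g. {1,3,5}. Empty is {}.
Answer: {4,7,8}

Derivation:
Constraint 1 (Z < W) on D(Z)={3,4,5,6,7,8} D(W)={2,3,4,7,8}: Z {3,4,5,6,7,8}->{3,4,5,6,7}; W {2,3,4,7,8}->{4,7,8}
Constraint 2 (Z < W) on D(Z)={3,4,5,6,7} D(W)={4,7,8}: no change
Constraint 3 (Z < W) on D(Z)={3,4,5,6,7} D(W)={4,7,8}: no change
So after constraint 3: D(W) = {4,7,8}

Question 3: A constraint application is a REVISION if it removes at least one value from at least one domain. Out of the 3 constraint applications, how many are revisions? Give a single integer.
Constraint 1 (Z < W) on D(Z)={3,4,5,6,7,8} D(W)={2,3,4,7,8}: Z {3,4,5,6,7,8}->{3,4,5,6,7}; W {2,3,4,7,8}->{4,7,8} => REVISION
Constraint 2 (Z < W) on D(Z)={3,4,5,6,7} D(W)={4,7,8}: no change => not a revision
Constraint 3 (Z < W) on D(Z)={3,4,5,6,7} D(W)={4,7,8}: no change => not a revision
Total revisions = 1

Answer: 1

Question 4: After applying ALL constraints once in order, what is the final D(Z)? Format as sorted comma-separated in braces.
Answer: {3,4,5,6,7}

Derivation:
Constraint 1 (Z < W) on D(Z)={3,4,5,6,7,8} D(W)={2,3,4,7,8}: Z {3,4,5,6,7,8}->{3,4,5,6,7}; W {2,3,4,7,8}->{4,7,8}
Constraint 2 (Z < W) on D(Z)={3,4,5,6,7} D(W)={4,7,8}: no change
Constraint 3 (Z < W) on D(Z)={3,4,5,6,7} D(W)={4,7,8}: no change
So after all 3 constraints: D(Z) = {3,4,5,6,7}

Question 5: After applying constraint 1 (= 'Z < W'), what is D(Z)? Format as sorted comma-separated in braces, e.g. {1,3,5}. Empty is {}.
Constraint 1 (Z < W) on D(Z)={3,4,5,6,7,8} D(W)={2,3,4,7,8}: Z {3,4,5,6,7,8}->{3,4,5,6,7}; W {2,3,4,7,8}->{4,7,8}
So after constraint 1: D(Z) = {3,4,5,6,7}

Answer: {3,4,5,6,7}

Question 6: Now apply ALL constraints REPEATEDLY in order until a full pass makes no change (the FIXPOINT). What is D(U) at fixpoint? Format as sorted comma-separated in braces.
pass 0 (initial): D(U)={2,3,4,5,6,8}
pass 1: W {2,3,4,7,8}->{4,7,8}; Z {3,4,5,6,7,8}->{3,4,5,6,7}
pass 2: no change
Fixpoint after 2 passes: D(U) = {2,3,4,5,6,8}

Answer: {2,3,4,5,6,8}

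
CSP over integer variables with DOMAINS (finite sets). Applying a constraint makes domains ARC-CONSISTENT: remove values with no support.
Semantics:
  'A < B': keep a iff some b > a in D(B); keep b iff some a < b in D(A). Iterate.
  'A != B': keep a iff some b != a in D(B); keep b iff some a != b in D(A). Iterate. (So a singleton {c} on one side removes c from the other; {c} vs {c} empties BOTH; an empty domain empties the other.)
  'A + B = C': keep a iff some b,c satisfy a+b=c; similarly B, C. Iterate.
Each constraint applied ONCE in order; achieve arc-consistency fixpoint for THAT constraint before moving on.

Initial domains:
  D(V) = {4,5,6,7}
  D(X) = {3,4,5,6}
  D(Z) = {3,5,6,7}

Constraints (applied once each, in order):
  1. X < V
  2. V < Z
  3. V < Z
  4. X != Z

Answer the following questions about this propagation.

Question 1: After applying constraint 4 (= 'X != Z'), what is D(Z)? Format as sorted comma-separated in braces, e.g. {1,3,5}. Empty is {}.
Constraint 1 (X < V) on D(X)={3,4,5,6} D(V)={4,5,6,7}: no change
Constraint 2 (V < Z) on D(V)={4,5,6,7} D(Z)={3,5,6,7}: V {4,5,6,7}->{4,5,6}; Z {3,5,6,7}->{5,6,7}
Constraint 3 (V < Z) on D(V)={4,5,6} D(Z)={5,6,7}: no change
Constraint 4 (X != Z) on D(X)={3,4,5,6} D(Z)={5,6,7}: no change
So after constraint 4: D(Z) = {5,6,7}

Answer: {5,6,7}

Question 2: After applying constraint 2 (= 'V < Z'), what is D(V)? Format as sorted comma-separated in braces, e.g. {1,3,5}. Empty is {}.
Constraint 1 (X < V) on D(X)={3,4,5,6} D(V)={4,5,6,7}: no change
Constraint 2 (V < Z) on D(V)={4,5,6,7} D(Z)={3,5,6,7}: V {4,5,6,7}->{4,5,6}; Z {3,5,6,7}->{5,6,7}
So after constraint 2: D(V) = {4,5,6}

Answer: {4,5,6}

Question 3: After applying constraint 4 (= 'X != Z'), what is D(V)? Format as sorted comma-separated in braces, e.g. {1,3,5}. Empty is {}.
Answer: {4,5,6}

Derivation:
Constraint 1 (X < V) on D(X)={3,4,5,6} D(V)={4,5,6,7}: no change
Constraint 2 (V < Z) on D(V)={4,5,6,7} D(Z)={3,5,6,7}: V {4,5,6,7}->{4,5,6}; Z {3,5,6,7}->{5,6,7}
Constraint 3 (V < Z) on D(V)={4,5,6} D(Z)={5,6,7}: no change
Constraint 4 (X != Z) on D(X)={3,4,5,6} D(Z)={5,6,7}: no change
So after constraint 4: D(V) = {4,5,6}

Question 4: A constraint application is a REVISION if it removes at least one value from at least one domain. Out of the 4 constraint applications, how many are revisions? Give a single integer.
Answer: 1

Derivation:
Constraint 1 (X < V) on D(X)={3,4,5,6} D(V)={4,5,6,7}: no change => not a revision
Constraint 2 (V < Z) on D(V)={4,5,6,7} D(Z)={3,5,6,7}: V {4,5,6,7}->{4,5,6}; Z {3,5,6,7}->{5,6,7} => REVISION
Constraint 3 (V < Z) on D(V)={4,5,6} D(Z)={5,6,7}: no change => not a revision
Constraint 4 (X != Z) on D(X)={3,4,5,6} D(Z)={5,6,7}: no change => not a revision
Total revisions = 1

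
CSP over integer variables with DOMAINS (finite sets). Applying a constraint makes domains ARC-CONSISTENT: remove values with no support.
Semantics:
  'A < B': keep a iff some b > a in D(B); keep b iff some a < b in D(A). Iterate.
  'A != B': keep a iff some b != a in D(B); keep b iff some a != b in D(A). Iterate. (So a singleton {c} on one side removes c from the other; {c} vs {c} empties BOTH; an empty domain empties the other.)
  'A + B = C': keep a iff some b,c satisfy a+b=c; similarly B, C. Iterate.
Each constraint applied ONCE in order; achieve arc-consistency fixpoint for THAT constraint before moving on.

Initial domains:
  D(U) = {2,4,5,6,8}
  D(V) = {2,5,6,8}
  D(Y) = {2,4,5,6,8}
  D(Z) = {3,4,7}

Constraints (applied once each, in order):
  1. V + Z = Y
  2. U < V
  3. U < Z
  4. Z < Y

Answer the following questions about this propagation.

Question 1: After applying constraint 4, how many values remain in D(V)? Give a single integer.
Constraint 1 (V + Z = Y) on D(V)={2,5,6,8} D(Z)={3,4,7} D(Y)={2,4,5,6,8}: V {2,5,6,8}->{2,5}; Z {3,4,7}->{3,4}; Y {2,4,5,6,8}->{5,6,8}
Constraint 2 (U < V) on D(U)={2,4,5,6,8} D(V)={2,5}: U {2,4,5,6,8}->{2,4}; V {2,5}->{5}
Constraint 3 (U < Z) on D(U)={2,4} D(Z)={3,4}: U {2,4}->{2}
Constraint 4 (Z < Y) on D(Z)={3,4} D(Y)={5,6,8}: no change
So after constraint 4: D(V)={5}, size = 1

Answer: 1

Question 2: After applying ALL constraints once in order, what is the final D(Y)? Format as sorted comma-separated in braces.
Constraint 1 (V + Z = Y) on D(V)={2,5,6,8} D(Z)={3,4,7} D(Y)={2,4,5,6,8}: V {2,5,6,8}->{2,5}; Z {3,4,7}->{3,4}; Y {2,4,5,6,8}->{5,6,8}
Constraint 2 (U < V) on D(U)={2,4,5,6,8} D(V)={2,5}: U {2,4,5,6,8}->{2,4}; V {2,5}->{5}
Constraint 3 (U < Z) on D(U)={2,4} D(Z)={3,4}: U {2,4}->{2}
Constraint 4 (Z < Y) on D(Z)={3,4} D(Y)={5,6,8}: no change
So after all 4 constraints: D(Y) = {5,6,8}

Answer: {5,6,8}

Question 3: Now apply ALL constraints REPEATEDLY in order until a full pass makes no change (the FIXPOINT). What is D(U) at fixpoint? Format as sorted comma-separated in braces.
pass 0 (initial): D(U)={2,4,5,6,8}
pass 1: U {2,4,5,6,8}->{2}; V {2,5,6,8}->{5}; Y {2,4,5,6,8}->{5,6,8}; Z {3,4,7}->{3,4}
pass 2: Y {5,6,8}->{8}; Z {3,4}->{3}
pass 3: no change
Fixpoint after 3 passes: D(U) = {2}

Answer: {2}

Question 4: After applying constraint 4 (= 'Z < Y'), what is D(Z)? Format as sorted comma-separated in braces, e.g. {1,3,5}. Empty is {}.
Answer: {3,4}

Derivation:
Constraint 1 (V + Z = Y) on D(V)={2,5,6,8} D(Z)={3,4,7} D(Y)={2,4,5,6,8}: V {2,5,6,8}->{2,5}; Z {3,4,7}->{3,4}; Y {2,4,5,6,8}->{5,6,8}
Constraint 2 (U < V) on D(U)={2,4,5,6,8} D(V)={2,5}: U {2,4,5,6,8}->{2,4}; V {2,5}->{5}
Constraint 3 (U < Z) on D(U)={2,4} D(Z)={3,4}: U {2,4}->{2}
Constraint 4 (Z < Y) on D(Z)={3,4} D(Y)={5,6,8}: no change
So after constraint 4: D(Z) = {3,4}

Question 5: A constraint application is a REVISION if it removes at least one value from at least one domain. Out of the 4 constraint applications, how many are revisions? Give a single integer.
Answer: 3

Derivation:
Constraint 1 (V + Z = Y) on D(V)={2,5,6,8} D(Z)={3,4,7} D(Y)={2,4,5,6,8}: V {2,5,6,8}->{2,5}; Z {3,4,7}->{3,4}; Y {2,4,5,6,8}->{5,6,8} => REVISION
Constraint 2 (U < V) on D(U)={2,4,5,6,8} D(V)={2,5}: U {2,4,5,6,8}->{2,4}; V {2,5}->{5} => REVISION
Constraint 3 (U < Z) on D(U)={2,4} D(Z)={3,4}: U {2,4}->{2} => REVISION
Constraint 4 (Z < Y) on D(Z)={3,4} D(Y)={5,6,8}: no change => not a revision
Total revisions = 3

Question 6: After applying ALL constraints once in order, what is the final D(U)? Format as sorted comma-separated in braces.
Answer: {2}

Derivation:
Constraint 1 (V + Z = Y) on D(V)={2,5,6,8} D(Z)={3,4,7} D(Y)={2,4,5,6,8}: V {2,5,6,8}->{2,5}; Z {3,4,7}->{3,4}; Y {2,4,5,6,8}->{5,6,8}
Constraint 2 (U < V) on D(U)={2,4,5,6,8} D(V)={2,5}: U {2,4,5,6,8}->{2,4}; V {2,5}->{5}
Constraint 3 (U < Z) on D(U)={2,4} D(Z)={3,4}: U {2,4}->{2}
Constraint 4 (Z < Y) on D(Z)={3,4} D(Y)={5,6,8}: no change
So after all 4 constraints: D(U) = {2}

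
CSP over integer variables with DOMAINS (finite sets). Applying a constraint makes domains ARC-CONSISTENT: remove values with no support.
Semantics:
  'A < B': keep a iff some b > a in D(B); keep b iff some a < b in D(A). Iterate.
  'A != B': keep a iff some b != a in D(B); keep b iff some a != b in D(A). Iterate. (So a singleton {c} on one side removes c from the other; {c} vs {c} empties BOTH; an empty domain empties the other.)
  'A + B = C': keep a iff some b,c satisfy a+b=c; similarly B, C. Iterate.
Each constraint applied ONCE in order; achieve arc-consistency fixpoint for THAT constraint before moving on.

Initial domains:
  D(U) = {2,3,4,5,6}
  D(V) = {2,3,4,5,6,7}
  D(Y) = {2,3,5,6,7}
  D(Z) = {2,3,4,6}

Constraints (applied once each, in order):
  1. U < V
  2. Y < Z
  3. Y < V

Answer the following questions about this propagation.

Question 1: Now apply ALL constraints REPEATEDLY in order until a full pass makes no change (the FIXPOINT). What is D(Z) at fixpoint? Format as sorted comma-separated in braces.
pass 0 (initial): D(Z)={2,3,4,6}
pass 1: V {2,3,4,5,6,7}->{3,4,5,6,7}; Y {2,3,5,6,7}->{2,3,5}; Z {2,3,4,6}->{3,4,6}
pass 2: no change
Fixpoint after 2 passes: D(Z) = {3,4,6}

Answer: {3,4,6}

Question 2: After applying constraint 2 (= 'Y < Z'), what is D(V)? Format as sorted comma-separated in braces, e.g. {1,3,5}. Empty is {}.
Constraint 1 (U < V) on D(U)={2,3,4,5,6} D(V)={2,3,4,5,6,7}: V {2,3,4,5,6,7}->{3,4,5,6,7}
Constraint 2 (Y < Z) on D(Y)={2,3,5,6,7} D(Z)={2,3,4,6}: Y {2,3,5,6,7}->{2,3,5}; Z {2,3,4,6}->{3,4,6}
So after constraint 2: D(V) = {3,4,5,6,7}

Answer: {3,4,5,6,7}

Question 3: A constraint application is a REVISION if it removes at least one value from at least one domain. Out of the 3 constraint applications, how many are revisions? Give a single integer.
Answer: 2

Derivation:
Constraint 1 (U < V) on D(U)={2,3,4,5,6} D(V)={2,3,4,5,6,7}: V {2,3,4,5,6,7}->{3,4,5,6,7} => REVISION
Constraint 2 (Y < Z) on D(Y)={2,3,5,6,7} D(Z)={2,3,4,6}: Y {2,3,5,6,7}->{2,3,5}; Z {2,3,4,6}->{3,4,6} => REVISION
Constraint 3 (Y < V) on D(Y)={2,3,5} D(V)={3,4,5,6,7}: no change => not a revision
Total revisions = 2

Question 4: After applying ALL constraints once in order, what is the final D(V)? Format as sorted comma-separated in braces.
Constraint 1 (U < V) on D(U)={2,3,4,5,6} D(V)={2,3,4,5,6,7}: V {2,3,4,5,6,7}->{3,4,5,6,7}
Constraint 2 (Y < Z) on D(Y)={2,3,5,6,7} D(Z)={2,3,4,6}: Y {2,3,5,6,7}->{2,3,5}; Z {2,3,4,6}->{3,4,6}
Constraint 3 (Y < V) on D(Y)={2,3,5} D(V)={3,4,5,6,7}: no change
So after all 3 constraints: D(V) = {3,4,5,6,7}

Answer: {3,4,5,6,7}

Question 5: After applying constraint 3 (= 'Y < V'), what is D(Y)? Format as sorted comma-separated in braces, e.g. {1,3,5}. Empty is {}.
Constraint 1 (U < V) on D(U)={2,3,4,5,6} D(V)={2,3,4,5,6,7}: V {2,3,4,5,6,7}->{3,4,5,6,7}
Constraint 2 (Y < Z) on D(Y)={2,3,5,6,7} D(Z)={2,3,4,6}: Y {2,3,5,6,7}->{2,3,5}; Z {2,3,4,6}->{3,4,6}
Constraint 3 (Y < V) on D(Y)={2,3,5} D(V)={3,4,5,6,7}: no change
So after constraint 3: D(Y) = {2,3,5}

Answer: {2,3,5}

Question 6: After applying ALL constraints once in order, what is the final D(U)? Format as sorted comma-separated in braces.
Answer: {2,3,4,5,6}

Derivation:
Constraint 1 (U < V) on D(U)={2,3,4,5,6} D(V)={2,3,4,5,6,7}: V {2,3,4,5,6,7}->{3,4,5,6,7}
Constraint 2 (Y < Z) on D(Y)={2,3,5,6,7} D(Z)={2,3,4,6}: Y {2,3,5,6,7}->{2,3,5}; Z {2,3,4,6}->{3,4,6}
Constraint 3 (Y < V) on D(Y)={2,3,5} D(V)={3,4,5,6,7}: no change
So after all 3 constraints: D(U) = {2,3,4,5,6}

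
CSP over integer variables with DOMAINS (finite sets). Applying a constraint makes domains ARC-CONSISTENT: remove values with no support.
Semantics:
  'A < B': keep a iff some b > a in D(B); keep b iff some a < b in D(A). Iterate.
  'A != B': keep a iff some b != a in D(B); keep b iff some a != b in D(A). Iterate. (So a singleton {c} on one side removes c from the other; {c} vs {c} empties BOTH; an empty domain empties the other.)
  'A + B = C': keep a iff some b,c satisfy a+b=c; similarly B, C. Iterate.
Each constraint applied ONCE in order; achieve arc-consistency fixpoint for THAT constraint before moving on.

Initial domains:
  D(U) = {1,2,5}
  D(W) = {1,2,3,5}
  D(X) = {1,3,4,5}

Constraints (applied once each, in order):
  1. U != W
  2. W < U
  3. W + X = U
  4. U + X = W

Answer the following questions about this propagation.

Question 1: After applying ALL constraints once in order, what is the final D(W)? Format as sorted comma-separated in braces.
Answer: {}

Derivation:
Constraint 1 (U != W) on D(U)={1,2,5} D(W)={1,2,3,5}: no change
Constraint 2 (W < U) on D(W)={1,2,3,5} D(U)={1,2,5}: W {1,2,3,5}->{1,2,3}; U {1,2,5}->{2,5}
Constraint 3 (W + X = U) on D(W)={1,2,3} D(X)={1,3,4,5} D(U)={2,5}: W {1,2,3}->{1,2}; X {1,3,4,5}->{1,3,4}
Constraint 4 (U + X = W) on D(U)={2,5} D(X)={1,3,4} D(W)={1,2}: U {2,5}->{}; X {1,3,4}->{}; W {1,2}->{}
So after all 4 constraints: D(W) = {}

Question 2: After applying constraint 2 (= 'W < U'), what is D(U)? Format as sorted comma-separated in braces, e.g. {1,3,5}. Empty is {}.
Answer: {2,5}

Derivation:
Constraint 1 (U != W) on D(U)={1,2,5} D(W)={1,2,3,5}: no change
Constraint 2 (W < U) on D(W)={1,2,3,5} D(U)={1,2,5}: W {1,2,3,5}->{1,2,3}; U {1,2,5}->{2,5}
So after constraint 2: D(U) = {2,5}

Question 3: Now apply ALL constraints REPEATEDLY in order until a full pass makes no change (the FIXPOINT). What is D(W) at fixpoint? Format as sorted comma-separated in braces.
pass 0 (initial): D(W)={1,2,3,5}
pass 1: U {1,2,5}->{}; W {1,2,3,5}->{}; X {1,3,4,5}->{}
pass 2: no change
Fixpoint after 2 passes: D(W) = {}

Answer: {}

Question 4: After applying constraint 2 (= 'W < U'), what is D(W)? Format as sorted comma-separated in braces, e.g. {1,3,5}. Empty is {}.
Constraint 1 (U != W) on D(U)={1,2,5} D(W)={1,2,3,5}: no change
Constraint 2 (W < U) on D(W)={1,2,3,5} D(U)={1,2,5}: W {1,2,3,5}->{1,2,3}; U {1,2,5}->{2,5}
So after constraint 2: D(W) = {1,2,3}

Answer: {1,2,3}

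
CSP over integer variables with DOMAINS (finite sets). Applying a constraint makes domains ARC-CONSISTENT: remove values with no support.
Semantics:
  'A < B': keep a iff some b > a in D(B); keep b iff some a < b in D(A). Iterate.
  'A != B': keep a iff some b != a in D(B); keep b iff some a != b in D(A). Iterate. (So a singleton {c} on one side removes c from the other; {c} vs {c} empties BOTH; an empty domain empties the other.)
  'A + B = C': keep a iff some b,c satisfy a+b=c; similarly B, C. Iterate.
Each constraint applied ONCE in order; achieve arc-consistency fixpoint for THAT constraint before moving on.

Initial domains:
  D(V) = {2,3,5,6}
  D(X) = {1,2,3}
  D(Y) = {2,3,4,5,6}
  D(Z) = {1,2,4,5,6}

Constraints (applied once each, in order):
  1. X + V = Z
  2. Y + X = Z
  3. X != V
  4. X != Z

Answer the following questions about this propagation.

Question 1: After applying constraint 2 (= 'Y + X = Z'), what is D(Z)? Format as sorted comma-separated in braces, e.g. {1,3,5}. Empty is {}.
Answer: {4,5,6}

Derivation:
Constraint 1 (X + V = Z) on D(X)={1,2,3} D(V)={2,3,5,6} D(Z)={1,2,4,5,6}: V {2,3,5,6}->{2,3,5}; Z {1,2,4,5,6}->{4,5,6}
Constraint 2 (Y + X = Z) on D(Y)={2,3,4,5,6} D(X)={1,2,3} D(Z)={4,5,6}: Y {2,3,4,5,6}->{2,3,4,5}
So after constraint 2: D(Z) = {4,5,6}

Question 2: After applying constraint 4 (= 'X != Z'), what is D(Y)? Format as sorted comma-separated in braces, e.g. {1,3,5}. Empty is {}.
Constraint 1 (X + V = Z) on D(X)={1,2,3} D(V)={2,3,5,6} D(Z)={1,2,4,5,6}: V {2,3,5,6}->{2,3,5}; Z {1,2,4,5,6}->{4,5,6}
Constraint 2 (Y + X = Z) on D(Y)={2,3,4,5,6} D(X)={1,2,3} D(Z)={4,5,6}: Y {2,3,4,5,6}->{2,3,4,5}
Constraint 3 (X != V) on D(X)={1,2,3} D(V)={2,3,5}: no change
Constraint 4 (X != Z) on D(X)={1,2,3} D(Z)={4,5,6}: no change
So after constraint 4: D(Y) = {2,3,4,5}

Answer: {2,3,4,5}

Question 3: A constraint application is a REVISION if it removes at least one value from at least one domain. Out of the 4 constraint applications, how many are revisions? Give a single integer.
Constraint 1 (X + V = Z) on D(X)={1,2,3} D(V)={2,3,5,6} D(Z)={1,2,4,5,6}: V {2,3,5,6}->{2,3,5}; Z {1,2,4,5,6}->{4,5,6} => REVISION
Constraint 2 (Y + X = Z) on D(Y)={2,3,4,5,6} D(X)={1,2,3} D(Z)={4,5,6}: Y {2,3,4,5,6}->{2,3,4,5} => REVISION
Constraint 3 (X != V) on D(X)={1,2,3} D(V)={2,3,5}: no change => not a revision
Constraint 4 (X != Z) on D(X)={1,2,3} D(Z)={4,5,6}: no change => not a revision
Total revisions = 2

Answer: 2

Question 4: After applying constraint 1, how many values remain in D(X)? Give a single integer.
Constraint 1 (X + V = Z) on D(X)={1,2,3} D(V)={2,3,5,6} D(Z)={1,2,4,5,6}: V {2,3,5,6}->{2,3,5}; Z {1,2,4,5,6}->{4,5,6}
So after constraint 1: D(X)={1,2,3}, size = 3

Answer: 3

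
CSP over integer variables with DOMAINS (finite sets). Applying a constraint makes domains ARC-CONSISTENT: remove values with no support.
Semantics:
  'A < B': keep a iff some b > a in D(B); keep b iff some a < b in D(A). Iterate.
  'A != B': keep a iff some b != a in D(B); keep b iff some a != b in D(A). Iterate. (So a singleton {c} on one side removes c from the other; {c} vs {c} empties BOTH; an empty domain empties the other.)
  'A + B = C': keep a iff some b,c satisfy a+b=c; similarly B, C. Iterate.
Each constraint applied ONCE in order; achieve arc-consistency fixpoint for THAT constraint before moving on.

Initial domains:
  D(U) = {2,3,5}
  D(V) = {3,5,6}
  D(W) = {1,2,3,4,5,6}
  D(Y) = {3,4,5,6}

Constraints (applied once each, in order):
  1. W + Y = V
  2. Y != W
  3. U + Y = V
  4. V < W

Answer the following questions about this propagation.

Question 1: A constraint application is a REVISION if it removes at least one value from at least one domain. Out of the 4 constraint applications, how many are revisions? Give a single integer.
Constraint 1 (W + Y = V) on D(W)={1,2,3,4,5,6} D(Y)={3,4,5,6} D(V)={3,5,6}: W {1,2,3,4,5,6}->{1,2,3}; Y {3,4,5,6}->{3,4,5}; V {3,5,6}->{5,6} => REVISION
Constraint 2 (Y != W) on D(Y)={3,4,5} D(W)={1,2,3}: no change => not a revision
Constraint 3 (U + Y = V) on D(U)={2,3,5} D(Y)={3,4,5} D(V)={5,6}: U {2,3,5}->{2,3}; Y {3,4,5}->{3,4} => REVISION
Constraint 4 (V < W) on D(V)={5,6} D(W)={1,2,3}: V {5,6}->{}; W {1,2,3}->{} => REVISION
Total revisions = 3

Answer: 3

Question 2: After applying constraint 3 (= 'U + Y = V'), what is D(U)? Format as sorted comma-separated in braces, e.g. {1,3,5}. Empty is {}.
Answer: {2,3}

Derivation:
Constraint 1 (W + Y = V) on D(W)={1,2,3,4,5,6} D(Y)={3,4,5,6} D(V)={3,5,6}: W {1,2,3,4,5,6}->{1,2,3}; Y {3,4,5,6}->{3,4,5}; V {3,5,6}->{5,6}
Constraint 2 (Y != W) on D(Y)={3,4,5} D(W)={1,2,3}: no change
Constraint 3 (U + Y = V) on D(U)={2,3,5} D(Y)={3,4,5} D(V)={5,6}: U {2,3,5}->{2,3}; Y {3,4,5}->{3,4}
So after constraint 3: D(U) = {2,3}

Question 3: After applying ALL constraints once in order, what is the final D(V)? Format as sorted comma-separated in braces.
Answer: {}

Derivation:
Constraint 1 (W + Y = V) on D(W)={1,2,3,4,5,6} D(Y)={3,4,5,6} D(V)={3,5,6}: W {1,2,3,4,5,6}->{1,2,3}; Y {3,4,5,6}->{3,4,5}; V {3,5,6}->{5,6}
Constraint 2 (Y != W) on D(Y)={3,4,5} D(W)={1,2,3}: no change
Constraint 3 (U + Y = V) on D(U)={2,3,5} D(Y)={3,4,5} D(V)={5,6}: U {2,3,5}->{2,3}; Y {3,4,5}->{3,4}
Constraint 4 (V < W) on D(V)={5,6} D(W)={1,2,3}: V {5,6}->{}; W {1,2,3}->{}
So after all 4 constraints: D(V) = {}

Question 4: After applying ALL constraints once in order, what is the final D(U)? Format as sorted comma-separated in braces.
Constraint 1 (W + Y = V) on D(W)={1,2,3,4,5,6} D(Y)={3,4,5,6} D(V)={3,5,6}: W {1,2,3,4,5,6}->{1,2,3}; Y {3,4,5,6}->{3,4,5}; V {3,5,6}->{5,6}
Constraint 2 (Y != W) on D(Y)={3,4,5} D(W)={1,2,3}: no change
Constraint 3 (U + Y = V) on D(U)={2,3,5} D(Y)={3,4,5} D(V)={5,6}: U {2,3,5}->{2,3}; Y {3,4,5}->{3,4}
Constraint 4 (V < W) on D(V)={5,6} D(W)={1,2,3}: V {5,6}->{}; W {1,2,3}->{}
So after all 4 constraints: D(U) = {2,3}

Answer: {2,3}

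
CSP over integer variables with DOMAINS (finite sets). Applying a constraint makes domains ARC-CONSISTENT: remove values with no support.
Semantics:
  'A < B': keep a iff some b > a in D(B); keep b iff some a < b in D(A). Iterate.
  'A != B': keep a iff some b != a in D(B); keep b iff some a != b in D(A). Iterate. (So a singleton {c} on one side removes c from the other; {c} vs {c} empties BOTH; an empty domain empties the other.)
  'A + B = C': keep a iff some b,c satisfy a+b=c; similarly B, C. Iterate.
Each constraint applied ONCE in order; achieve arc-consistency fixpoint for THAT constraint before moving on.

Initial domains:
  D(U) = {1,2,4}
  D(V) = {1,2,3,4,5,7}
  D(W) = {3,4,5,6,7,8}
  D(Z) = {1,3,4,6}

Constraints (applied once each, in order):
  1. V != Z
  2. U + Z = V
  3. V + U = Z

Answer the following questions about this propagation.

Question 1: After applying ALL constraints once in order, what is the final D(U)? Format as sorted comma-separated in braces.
Constraint 1 (V != Z) on D(V)={1,2,3,4,5,7} D(Z)={1,3,4,6}: no change
Constraint 2 (U + Z = V) on D(U)={1,2,4} D(Z)={1,3,4,6} D(V)={1,2,3,4,5,7}: V {1,2,3,4,5,7}->{2,3,4,5,7}
Constraint 3 (V + U = Z) on D(V)={2,3,4,5,7} D(U)={1,2,4} D(Z)={1,3,4,6}: V {2,3,4,5,7}->{2,3,4,5}; Z {1,3,4,6}->{3,4,6}
So after all 3 constraints: D(U) = {1,2,4}

Answer: {1,2,4}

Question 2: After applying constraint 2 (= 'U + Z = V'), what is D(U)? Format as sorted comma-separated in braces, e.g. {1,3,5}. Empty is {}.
Constraint 1 (V != Z) on D(V)={1,2,3,4,5,7} D(Z)={1,3,4,6}: no change
Constraint 2 (U + Z = V) on D(U)={1,2,4} D(Z)={1,3,4,6} D(V)={1,2,3,4,5,7}: V {1,2,3,4,5,7}->{2,3,4,5,7}
So after constraint 2: D(U) = {1,2,4}

Answer: {1,2,4}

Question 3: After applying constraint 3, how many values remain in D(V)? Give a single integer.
Constraint 1 (V != Z) on D(V)={1,2,3,4,5,7} D(Z)={1,3,4,6}: no change
Constraint 2 (U + Z = V) on D(U)={1,2,4} D(Z)={1,3,4,6} D(V)={1,2,3,4,5,7}: V {1,2,3,4,5,7}->{2,3,4,5,7}
Constraint 3 (V + U = Z) on D(V)={2,3,4,5,7} D(U)={1,2,4} D(Z)={1,3,4,6}: V {2,3,4,5,7}->{2,3,4,5}; Z {1,3,4,6}->{3,4,6}
So after constraint 3: D(V)={2,3,4,5}, size = 4

Answer: 4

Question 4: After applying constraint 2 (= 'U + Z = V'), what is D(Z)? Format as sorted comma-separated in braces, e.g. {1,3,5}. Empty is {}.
Answer: {1,3,4,6}

Derivation:
Constraint 1 (V != Z) on D(V)={1,2,3,4,5,7} D(Z)={1,3,4,6}: no change
Constraint 2 (U + Z = V) on D(U)={1,2,4} D(Z)={1,3,4,6} D(V)={1,2,3,4,5,7}: V {1,2,3,4,5,7}->{2,3,4,5,7}
So after constraint 2: D(Z) = {1,3,4,6}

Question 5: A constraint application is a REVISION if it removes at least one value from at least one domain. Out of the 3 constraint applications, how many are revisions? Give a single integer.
Constraint 1 (V != Z) on D(V)={1,2,3,4,5,7} D(Z)={1,3,4,6}: no change => not a revision
Constraint 2 (U + Z = V) on D(U)={1,2,4} D(Z)={1,3,4,6} D(V)={1,2,3,4,5,7}: V {1,2,3,4,5,7}->{2,3,4,5,7} => REVISION
Constraint 3 (V + U = Z) on D(V)={2,3,4,5,7} D(U)={1,2,4} D(Z)={1,3,4,6}: V {2,3,4,5,7}->{2,3,4,5}; Z {1,3,4,6}->{3,4,6} => REVISION
Total revisions = 2

Answer: 2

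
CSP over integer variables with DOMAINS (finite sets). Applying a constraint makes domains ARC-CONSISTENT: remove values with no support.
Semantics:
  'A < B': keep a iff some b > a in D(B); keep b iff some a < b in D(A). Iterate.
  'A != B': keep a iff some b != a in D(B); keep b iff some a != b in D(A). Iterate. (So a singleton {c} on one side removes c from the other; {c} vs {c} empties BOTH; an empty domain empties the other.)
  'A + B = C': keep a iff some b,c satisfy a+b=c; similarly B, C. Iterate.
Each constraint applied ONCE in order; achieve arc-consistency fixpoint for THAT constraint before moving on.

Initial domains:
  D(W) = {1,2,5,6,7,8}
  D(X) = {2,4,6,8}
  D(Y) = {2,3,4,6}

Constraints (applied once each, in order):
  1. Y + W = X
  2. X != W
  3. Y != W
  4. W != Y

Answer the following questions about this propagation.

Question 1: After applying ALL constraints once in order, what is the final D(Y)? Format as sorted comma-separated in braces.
Constraint 1 (Y + W = X) on D(Y)={2,3,4,6} D(W)={1,2,5,6,7,8} D(X)={2,4,6,8}: W {1,2,5,6,7,8}->{1,2,5,6}; X {2,4,6,8}->{4,6,8}
Constraint 2 (X != W) on D(X)={4,6,8} D(W)={1,2,5,6}: no change
Constraint 3 (Y != W) on D(Y)={2,3,4,6} D(W)={1,2,5,6}: no change
Constraint 4 (W != Y) on D(W)={1,2,5,6} D(Y)={2,3,4,6}: no change
So after all 4 constraints: D(Y) = {2,3,4,6}

Answer: {2,3,4,6}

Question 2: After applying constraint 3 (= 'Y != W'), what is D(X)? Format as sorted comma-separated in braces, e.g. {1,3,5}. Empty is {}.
Constraint 1 (Y + W = X) on D(Y)={2,3,4,6} D(W)={1,2,5,6,7,8} D(X)={2,4,6,8}: W {1,2,5,6,7,8}->{1,2,5,6}; X {2,4,6,8}->{4,6,8}
Constraint 2 (X != W) on D(X)={4,6,8} D(W)={1,2,5,6}: no change
Constraint 3 (Y != W) on D(Y)={2,3,4,6} D(W)={1,2,5,6}: no change
So after constraint 3: D(X) = {4,6,8}

Answer: {4,6,8}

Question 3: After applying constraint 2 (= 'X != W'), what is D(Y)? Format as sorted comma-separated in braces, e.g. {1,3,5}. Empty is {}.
Answer: {2,3,4,6}

Derivation:
Constraint 1 (Y + W = X) on D(Y)={2,3,4,6} D(W)={1,2,5,6,7,8} D(X)={2,4,6,8}: W {1,2,5,6,7,8}->{1,2,5,6}; X {2,4,6,8}->{4,6,8}
Constraint 2 (X != W) on D(X)={4,6,8} D(W)={1,2,5,6}: no change
So after constraint 2: D(Y) = {2,3,4,6}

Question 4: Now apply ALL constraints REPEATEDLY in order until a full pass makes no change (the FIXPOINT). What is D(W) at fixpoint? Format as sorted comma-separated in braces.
pass 0 (initial): D(W)={1,2,5,6,7,8}
pass 1: W {1,2,5,6,7,8}->{1,2,5,6}; X {2,4,6,8}->{4,6,8}
pass 2: no change
Fixpoint after 2 passes: D(W) = {1,2,5,6}

Answer: {1,2,5,6}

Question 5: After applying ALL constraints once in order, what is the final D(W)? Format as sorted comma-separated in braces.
Answer: {1,2,5,6}

Derivation:
Constraint 1 (Y + W = X) on D(Y)={2,3,4,6} D(W)={1,2,5,6,7,8} D(X)={2,4,6,8}: W {1,2,5,6,7,8}->{1,2,5,6}; X {2,4,6,8}->{4,6,8}
Constraint 2 (X != W) on D(X)={4,6,8} D(W)={1,2,5,6}: no change
Constraint 3 (Y != W) on D(Y)={2,3,4,6} D(W)={1,2,5,6}: no change
Constraint 4 (W != Y) on D(W)={1,2,5,6} D(Y)={2,3,4,6}: no change
So after all 4 constraints: D(W) = {1,2,5,6}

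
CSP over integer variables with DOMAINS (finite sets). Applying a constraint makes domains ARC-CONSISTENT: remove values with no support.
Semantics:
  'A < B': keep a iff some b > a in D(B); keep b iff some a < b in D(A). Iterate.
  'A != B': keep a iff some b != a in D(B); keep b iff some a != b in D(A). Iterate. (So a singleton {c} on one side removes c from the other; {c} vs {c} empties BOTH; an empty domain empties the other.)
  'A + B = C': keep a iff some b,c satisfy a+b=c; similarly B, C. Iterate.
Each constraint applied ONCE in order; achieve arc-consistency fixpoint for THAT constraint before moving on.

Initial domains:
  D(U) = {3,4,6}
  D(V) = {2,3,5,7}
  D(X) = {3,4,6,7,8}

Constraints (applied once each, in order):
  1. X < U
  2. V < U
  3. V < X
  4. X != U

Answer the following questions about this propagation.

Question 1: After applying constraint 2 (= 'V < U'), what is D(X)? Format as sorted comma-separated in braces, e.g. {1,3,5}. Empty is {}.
Constraint 1 (X < U) on D(X)={3,4,6,7,8} D(U)={3,4,6}: X {3,4,6,7,8}->{3,4}; U {3,4,6}->{4,6}
Constraint 2 (V < U) on D(V)={2,3,5,7} D(U)={4,6}: V {2,3,5,7}->{2,3,5}
So after constraint 2: D(X) = {3,4}

Answer: {3,4}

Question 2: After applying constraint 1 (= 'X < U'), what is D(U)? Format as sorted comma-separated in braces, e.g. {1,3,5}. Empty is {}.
Answer: {4,6}

Derivation:
Constraint 1 (X < U) on D(X)={3,4,6,7,8} D(U)={3,4,6}: X {3,4,6,7,8}->{3,4}; U {3,4,6}->{4,6}
So after constraint 1: D(U) = {4,6}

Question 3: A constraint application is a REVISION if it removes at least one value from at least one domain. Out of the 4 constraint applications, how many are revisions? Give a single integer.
Answer: 3

Derivation:
Constraint 1 (X < U) on D(X)={3,4,6,7,8} D(U)={3,4,6}: X {3,4,6,7,8}->{3,4}; U {3,4,6}->{4,6} => REVISION
Constraint 2 (V < U) on D(V)={2,3,5,7} D(U)={4,6}: V {2,3,5,7}->{2,3,5} => REVISION
Constraint 3 (V < X) on D(V)={2,3,5} D(X)={3,4}: V {2,3,5}->{2,3} => REVISION
Constraint 4 (X != U) on D(X)={3,4} D(U)={4,6}: no change => not a revision
Total revisions = 3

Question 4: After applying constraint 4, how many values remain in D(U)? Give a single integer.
Answer: 2

Derivation:
Constraint 1 (X < U) on D(X)={3,4,6,7,8} D(U)={3,4,6}: X {3,4,6,7,8}->{3,4}; U {3,4,6}->{4,6}
Constraint 2 (V < U) on D(V)={2,3,5,7} D(U)={4,6}: V {2,3,5,7}->{2,3,5}
Constraint 3 (V < X) on D(V)={2,3,5} D(X)={3,4}: V {2,3,5}->{2,3}
Constraint 4 (X != U) on D(X)={3,4} D(U)={4,6}: no change
So after constraint 4: D(U)={4,6}, size = 2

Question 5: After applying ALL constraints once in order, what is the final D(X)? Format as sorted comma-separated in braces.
Constraint 1 (X < U) on D(X)={3,4,6,7,8} D(U)={3,4,6}: X {3,4,6,7,8}->{3,4}; U {3,4,6}->{4,6}
Constraint 2 (V < U) on D(V)={2,3,5,7} D(U)={4,6}: V {2,3,5,7}->{2,3,5}
Constraint 3 (V < X) on D(V)={2,3,5} D(X)={3,4}: V {2,3,5}->{2,3}
Constraint 4 (X != U) on D(X)={3,4} D(U)={4,6}: no change
So after all 4 constraints: D(X) = {3,4}

Answer: {3,4}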